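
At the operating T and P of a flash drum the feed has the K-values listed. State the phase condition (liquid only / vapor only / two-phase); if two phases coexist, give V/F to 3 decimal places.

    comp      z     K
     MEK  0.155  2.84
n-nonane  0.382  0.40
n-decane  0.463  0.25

ΣzᵢKᵢ = 0.709; Σzᵢ/Kᵢ = 2.862.
Since ΣzᵢKᵢ < 1 the mixture is below its bubble point — single liquid phase.

liquid only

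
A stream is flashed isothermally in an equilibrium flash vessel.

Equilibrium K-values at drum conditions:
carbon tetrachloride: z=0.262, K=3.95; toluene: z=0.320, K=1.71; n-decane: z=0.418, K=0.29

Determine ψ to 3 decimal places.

Let ψ = V/F and solve Σ zᵢ(Kᵢ−1)/(1+ψ(Kᵢ−1)) = 0.
g(0) = ΣzᵢKᵢ − 1 = 0.703 and g(1) = 1 − Σzᵢ/Kᵢ = -0.695, so a root lies in (0, 1).
Iterate (Newton) starting at ψ = 0.57:
  ψ = 0.570: g = -0.0486, g' = -0.993 → ψ = 0.521
  ψ = 0.521: g = -0.0006, g' = -0.971 → ψ = 0.520
Converged at ψ = 0.520.

ψ = 0.520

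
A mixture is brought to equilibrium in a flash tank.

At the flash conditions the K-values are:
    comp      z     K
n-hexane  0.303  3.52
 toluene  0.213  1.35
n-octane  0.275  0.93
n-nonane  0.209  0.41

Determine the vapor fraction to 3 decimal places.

ψ = 0.913

Let ψ = V/F and solve Σ zᵢ(Kᵢ−1)/(1+ψ(Kᵢ−1)) = 0.
Feasibility: ΣzᵢKᵢ = 1.696, Σzᵢ/Kᵢ = 1.049 — both > 1, two phases present.
Newton–Raphson from ψ = 0.5:
  ψ = 0.500: g = 0.2064, g' = -0.543 → ψ = 0.880
  ψ = 0.880: g = 0.0174, g' = -0.517 → ψ = 0.913
Converged at ψ = 0.913.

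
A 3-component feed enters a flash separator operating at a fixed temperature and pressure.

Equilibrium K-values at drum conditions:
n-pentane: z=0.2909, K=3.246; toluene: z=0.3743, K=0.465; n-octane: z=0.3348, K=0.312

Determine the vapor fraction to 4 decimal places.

ψ = 0.1625

Let ψ = V/F and solve Σ zᵢ(Kᵢ−1)/(1+ψ(Kᵢ−1)) = 0.
g(0) = ΣzᵢKᵢ − 1 = 0.2228 and g(1) = 1 − Σzᵢ/Kᵢ = -0.9676, so a root lies in (0, 1).
Iterate (Newton) starting at ψ = 0.5:
  ψ = 0.5000: g = -0.31676, g' = -0.8935 → ψ = 0.1455
  ψ = 0.1455: g = 0.01933, g' = -1.1553 → ψ = 0.1622
  ψ = 0.1622: g = 0.00032, g' = -1.1176 → ψ = 0.1625
Converged at ψ = 0.1625.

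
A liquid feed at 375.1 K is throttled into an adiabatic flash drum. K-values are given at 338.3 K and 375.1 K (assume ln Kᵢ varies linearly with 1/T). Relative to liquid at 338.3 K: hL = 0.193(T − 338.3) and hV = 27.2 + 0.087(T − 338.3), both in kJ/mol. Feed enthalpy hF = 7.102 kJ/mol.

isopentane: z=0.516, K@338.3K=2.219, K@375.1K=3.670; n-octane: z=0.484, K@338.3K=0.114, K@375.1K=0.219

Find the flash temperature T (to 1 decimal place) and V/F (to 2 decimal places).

Adiabatic flash: solve Rachford–Rice at each trial T, then check hF = ψ·hV(T) + (1−ψ)·hL(T).
  T = 338.3 K: K = (2.219, 0.114), RR gives ψ = 0.185, H_out = 5.041 kJ/mol
  T = 375.1 K: K = (3.670, 0.219), RR gives ψ = 0.479, H_out = 18.272 kJ/mol
  T = 356.7 K: K = (2.891, 0.161), RR gives ψ = 0.359, H_out = 12.612 kJ/mol
  T = 347.5 K: K = (2.542, 0.136), RR gives ψ = 0.283, H_out = 9.204 kJ/mol
  T = 342.9 K: K = (2.377, 0.125), RR gives ψ = 0.238, H_out = 7.245 kJ/mol
  T = 340.6 K: K = (2.297, 0.119), RR gives ψ = 0.213, H_out = 6.179 kJ/mol
Linear interpolation between T = 340.6 (H_out = 6.179) and T = 342.9 (H_out = 7.245) on hF = 7.102 gives T ≈ 342.6 K, at which ψ = 0.23.

T = 342.6 K, V/F = 0.23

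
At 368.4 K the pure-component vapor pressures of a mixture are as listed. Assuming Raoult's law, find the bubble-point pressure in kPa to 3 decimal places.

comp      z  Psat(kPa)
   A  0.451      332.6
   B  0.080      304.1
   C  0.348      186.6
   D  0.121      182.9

At the bubble point ψ → 0, so ΣzᵢKᵢ = 1 with Kᵢ = Pᵢˢᵃᵗ/P ⇒ P = ΣzᵢPᵢˢᵃᵗ.
P = 0.451·332.6 + 0.080·304.1 + 0.348·186.6 + 0.121·182.9 = 261.398 kPa

Pbub = 261.398 kPa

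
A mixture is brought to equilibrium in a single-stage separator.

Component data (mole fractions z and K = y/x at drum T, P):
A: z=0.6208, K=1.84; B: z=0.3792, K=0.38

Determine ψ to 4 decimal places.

ψ = 0.5499

Rachford–Rice: g(ψ) = Σ zᵢ(Kᵢ−1)/(1+ψ(Kᵢ−1)) = 0.
g(0) = ΣzᵢKᵢ − 1 = 0.2864 and g(1) = 1 − Σzᵢ/Kᵢ = -0.3353, so a root lies in (0, 1).
Binary case is linear: z₁(K₁−1)(1+ψ(K₂−1)) + z₂(K₂−1)(1+ψ(K₁−1)) = 0
⇒ ψ = [z₁(K₁−1)+z₂(K₂−1)] / [−(K₁−1)(K₂−1)] = 0.28637/0.52080 = 0.5499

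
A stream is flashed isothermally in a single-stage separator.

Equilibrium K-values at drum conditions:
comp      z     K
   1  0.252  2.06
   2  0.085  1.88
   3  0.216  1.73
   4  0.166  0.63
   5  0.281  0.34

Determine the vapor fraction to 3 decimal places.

ψ = 0.480

Rachford–Rice: g(ψ) = Σ zᵢ(Kᵢ−1)/(1+ψ(Kᵢ−1)) = 0.
g(0) = ΣzᵢKᵢ − 1 = 0.253 and g(1) = 1 − Σzᵢ/Kᵢ = -0.382, so a root lies in (0, 1).
Iterate (Newton) starting at ψ = 0.5:
  ψ = 0.500: g = -0.0101, g' = -0.521 → ψ = 0.481
  ψ = 0.481: g = -0.0001, g' = -0.516 → ψ = 0.480
Converged at ψ = 0.480.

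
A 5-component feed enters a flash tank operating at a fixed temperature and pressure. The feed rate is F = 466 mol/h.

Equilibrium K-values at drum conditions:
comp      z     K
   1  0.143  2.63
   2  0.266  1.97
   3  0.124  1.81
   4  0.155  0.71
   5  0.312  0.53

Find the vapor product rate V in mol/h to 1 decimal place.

V = 389.7 mol/h

Let ψ = V/F and solve Σ zᵢ(Kᵢ−1)/(1+ψ(Kᵢ−1)) = 0.
Feasibility: ΣzᵢKᵢ = 1.400, Σzᵢ/Kᵢ = 1.065 — both > 1, two phases present.
Iterate (Newton) starting at ψ = 0.61:
  ψ = 0.610: g = 0.0860, g' = -0.385 → ψ = 0.833
  ψ = 0.833: g = 0.0012, g' = -0.383 → ψ = 0.836
Converged at ψ = 0.836.
Then V = ψ·F = 0.8364·466 = 389.7 mol/h and L = F − V = 76.3 mol/h.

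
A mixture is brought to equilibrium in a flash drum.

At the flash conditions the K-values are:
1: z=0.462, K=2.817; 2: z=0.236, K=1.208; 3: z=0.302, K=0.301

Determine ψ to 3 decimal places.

Material balance + equilibrium reduce to Σ zᵢ(Kᵢ−1)/(1+ψ(Kᵢ−1)) = 0.
g(0) = ΣzᵢKᵢ − 1 = 0.677 and g(1) = 1 − Σzᵢ/Kᵢ = -0.363, so a root lies in (0, 1).
Newton iteration, ψ⁰ = 0.5:
  ψ = 0.500: g = 0.1598, g' = -0.776 → ψ = 0.706
  ψ = 0.706: g = -0.0062, g' = -0.876 → ψ = 0.699
Converged at ψ = 0.699.

ψ = 0.699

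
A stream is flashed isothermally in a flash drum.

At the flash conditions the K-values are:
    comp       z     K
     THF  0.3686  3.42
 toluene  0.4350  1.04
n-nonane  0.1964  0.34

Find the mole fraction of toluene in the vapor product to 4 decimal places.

y_toluene = 0.4372

Newton iteration, β⁰ = 0.5:
  β = 0.5000: g = 0.22722, g' = -0.6332 → β = 0.8588
  β = 0.8588: g = 0.00735, g' = -0.6844 → β = 0.8696
  β = 0.8696: g = -0.00006, g' = -0.6959 → β = 0.8695
Converged at β = 0.8695.
Compositions from xᵢ = zᵢ/(1+β(Kᵢ−1)), yᵢ = Kᵢxᵢ:
  THF: x = 0.1187, y = 0.4061
  toluene: x = 0.4204, y = 0.4372
  n-nonane: x = 0.4609, y = 0.1567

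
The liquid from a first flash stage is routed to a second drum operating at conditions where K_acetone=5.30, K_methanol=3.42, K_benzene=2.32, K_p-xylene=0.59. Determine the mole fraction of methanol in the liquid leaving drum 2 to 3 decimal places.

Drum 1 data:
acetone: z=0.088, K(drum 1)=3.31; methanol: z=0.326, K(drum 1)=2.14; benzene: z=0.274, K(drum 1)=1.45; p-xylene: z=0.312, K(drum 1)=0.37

x_methanol (drum 2) = 0.066

Drum 1:
Rachford–Rice: g(ψ₁) = Σ zᵢ(Kᵢ−1)/(1+ψ₁(Kᵢ−1)) = 0.
Feasibility: ΣzᵢKᵢ = 1.502, Σzᵢ/Kᵢ = 1.211 — both > 1, two phases present.
Newton iteration, ψ₁⁰ = 0.5:
  ψ₁ = 0.500: g = 0.1447, g' = -0.574 → ψ₁ = 0.752
  ψ₁ = 0.752: g = -0.0072, g' = -0.664 → ψ₁ = 0.741
Converged at ψ₁ = 0.741.
Drum-1 compositions:
  acetone: x = 0.032, y = 0.107
  methanol: x = 0.177, y = 0.378
  benzene: x = 0.205, y = 0.298
  p-xylene: x = 0.585, y = 0.217
Drum-2 feed = drum-1 liquid: z₂ = (0.0324, 0.1767, 0.2055, 0.5854).
Drum 2:
Let ψ₂ = V/F and solve Σ zᵢ(Kᵢ−1)/(1+ψ₂(Kᵢ−1)) = 0.
Feasibility: ΣzᵢKᵢ = 1.598, Σzᵢ/Kᵢ = 1.139 — both > 1, two phases present.
Iterate (Newton) starting at ψ₂ = 0.39:
  ψ₂ = 0.390: g = 0.1654, g' = -0.653 → ψ₂ = 0.643
  ψ₂ = 0.643: g = 0.0249, g' = -0.487 → ψ₂ = 0.695
Converged at ψ₂ = 0.695.
  acetone: x = 0.008, y = 0.043
  methanol: x = 0.066, y = 0.225
  benzene: x = 0.107, y = 0.249
  p-xylene: x = 0.819, y = 0.483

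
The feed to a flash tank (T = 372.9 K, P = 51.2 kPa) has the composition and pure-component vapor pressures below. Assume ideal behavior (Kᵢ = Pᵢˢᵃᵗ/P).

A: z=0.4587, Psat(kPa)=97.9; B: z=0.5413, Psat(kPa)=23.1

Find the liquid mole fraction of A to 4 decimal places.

x_A = 0.3757

Raoult's law: Kᵢ = Pᵢˢᵃᵗ/P = Pᵢˢᵃᵗ/51.2.
  K_A = 97.9/51.2 = 1.912109, K_B = 23.1/51.2 = 0.451172
Material balance + equilibrium reduce to Σ zᵢ(Kᵢ−1)/(1+ψ(Kᵢ−1)) = 0.
Check two-phase: ΣzᵢKᵢ = 1.1213 > 1 and Σzᵢ/Kᵢ = 1.4397 > 1, so g(0) = 0.1213 > 0 and g(1) = -0.4397 < 0.
Binary case is linear: z₁(K₁−1)(1+ψ(K₂−1)) + z₂(K₂−1)(1+ψ(K₁−1)) = 0
⇒ ψ = [z₁(K₁−1)+z₂(K₂−1)] / [−(K₁−1)(K₂−1)] = 0.12130/0.50059 = 0.2423
Compositions from xᵢ = zᵢ/(1+ψ(Kᵢ−1)), yᵢ = Kᵢxᵢ:
  A: x = 0.3757, y = 0.7183
  B: x = 0.6243, y = 0.2817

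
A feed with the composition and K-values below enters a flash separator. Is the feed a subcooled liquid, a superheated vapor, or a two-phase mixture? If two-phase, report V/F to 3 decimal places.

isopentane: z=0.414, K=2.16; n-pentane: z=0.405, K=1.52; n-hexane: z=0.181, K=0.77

ΣzᵢKᵢ = 1.649; Σzᵢ/Kᵢ = 0.693.
Since Σzᵢ/Kᵢ < 1 the mixture is above its dew point — single vapor phase.

superheated vapor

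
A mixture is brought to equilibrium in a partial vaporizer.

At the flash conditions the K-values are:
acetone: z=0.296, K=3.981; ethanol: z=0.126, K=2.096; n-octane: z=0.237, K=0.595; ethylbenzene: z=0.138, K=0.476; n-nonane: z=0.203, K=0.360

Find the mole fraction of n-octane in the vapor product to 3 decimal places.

Newton–Raphson from V/F = 0.5:
  V/F = 0.500: g = 0.0341, g' = -0.798 → V/F = 0.543
Converged at V/F = 0.543.
Compositions from xᵢ = zᵢ/(1+V/F(Kᵢ−1)), yᵢ = Kᵢxᵢ:
  acetone: x = 0.113, y = 0.450
  ethanol: x = 0.079, y = 0.166
  n-octane: x = 0.304, y = 0.181
  ethylbenzene: x = 0.193, y = 0.092
  n-nonane: x = 0.311, y = 0.112

y_n-octane = 0.181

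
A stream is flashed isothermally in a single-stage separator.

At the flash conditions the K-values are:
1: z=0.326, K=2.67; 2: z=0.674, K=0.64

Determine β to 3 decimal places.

Binary case is linear: z₁(K₁−1)(1+β(K₂−1)) + z₂(K₂−1)(1+β(K₁−1)) = 0
⇒ β = [z₁(K₁−1)+z₂(K₂−1)] / [−(K₁−1)(K₂−1)] = 0.3018/0.6012 = 0.502

β = 0.502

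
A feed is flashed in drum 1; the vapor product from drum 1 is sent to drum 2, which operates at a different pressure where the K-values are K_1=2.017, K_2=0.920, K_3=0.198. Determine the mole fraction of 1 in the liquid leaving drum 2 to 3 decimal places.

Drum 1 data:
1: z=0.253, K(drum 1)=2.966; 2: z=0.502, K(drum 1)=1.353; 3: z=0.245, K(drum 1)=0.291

Drum 1:
Material balance + equilibrium reduce to Σ zᵢ(Kᵢ−1)/(1+ψ₁(Kᵢ−1)) = 0.
Check two-phase: ΣzᵢKᵢ = 1.501 > 1 and Σzᵢ/Kᵢ = 1.298 > 1, so g(0) = 0.501 > 0 and g(1) = -0.298 < 0.
Newton iteration, ψ₁⁰ = 0.31:
  ψ₁ = 0.310: g = 0.2461, g' = -0.631 → ψ₁ = 0.700
  ψ₁ = 0.700: g = 0.0064, g' = -0.699 → ψ₁ = 0.709
Converged at ψ₁ = 0.709.
Drum-1 compositions:
  1: x = 0.106, y = 0.313
  2: x = 0.401, y = 0.543
  3: x = 0.493, y = 0.143
Drum-2 feed = drum-1 vapor: z₂ = (0.3134, 0.5432, 0.1434).
Drum 2:
Rachford–Rice: g(ψ₂) = Σ zᵢ(Kᵢ−1)/(1+ψ₂(Kᵢ−1)) = 0.
Feasibility: ΣzᵢKᵢ = 1.160, Σzᵢ/Kᵢ = 1.470 — both > 1, two phases present.
Newton–Raphson from ψ₂ = 0.5:
  ψ₂ = 0.500: g = -0.0260, g' = -0.403 → ψ₂ = 0.435
  ψ₂ = 0.435: g = -0.0009, g' = -0.377 → ψ₂ = 0.433
Converged at ψ₂ = 0.433.
  1: x = 0.218, y = 0.439
  2: x = 0.563, y = 0.518
  3: x = 0.220, y = 0.044

x_1 (drum 2) = 0.218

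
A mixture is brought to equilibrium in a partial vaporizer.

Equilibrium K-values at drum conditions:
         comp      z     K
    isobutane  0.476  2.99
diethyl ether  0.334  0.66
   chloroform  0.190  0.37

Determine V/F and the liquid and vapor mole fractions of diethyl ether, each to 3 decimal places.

Material balance + equilibrium reduce to Σ zᵢ(Kᵢ−1)/(1+V/F(Kᵢ−1)) = 0.
Feasibility: ΣzᵢKᵢ = 1.714, Σzᵢ/Kᵢ = 1.179 — both > 1, two phases present.
Newton iteration, V/F⁰ = 0.51:
  V/F = 0.510: g = 0.1564, g' = -0.685 → V/F = 0.738
  V/F = 0.738: g = 0.0081, g' = -0.642 → V/F = 0.751
Converged at V/F = 0.751.
Compositions from xᵢ = zᵢ/(1+V/F(Kᵢ−1)), yᵢ = Kᵢxᵢ:
  isobutane: x = 0.191, y = 0.571
  diethyl ether: x = 0.449, y = 0.296
  chloroform: x = 0.361, y = 0.133

V/F = 0.751, x_diethyl ether = 0.449, y_diethyl ether = 0.296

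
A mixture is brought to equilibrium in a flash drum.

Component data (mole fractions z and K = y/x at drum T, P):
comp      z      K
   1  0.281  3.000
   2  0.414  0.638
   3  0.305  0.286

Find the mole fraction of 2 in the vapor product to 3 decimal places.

y_2 = 0.283

Let ψ = V/F and solve Σ zᵢ(Kᵢ−1)/(1+ψ(Kᵢ−1)) = 0.
g(0) = ΣzᵢKᵢ − 1 = 0.194 and g(1) = 1 − Σzᵢ/Kᵢ = -0.809, so a root lies in (0, 1).
Newton–Raphson from ψ = 0.5:
  ψ = 0.500: g = -0.2407, g' = -0.738 → ψ = 0.174
  ψ = 0.174: g = 0.0084, g' = -0.883 → ψ = 0.183
Converged at ψ = 0.183.
Compositions from xᵢ = zᵢ/(1+ψ(Kᵢ−1)), yᵢ = Kᵢxᵢ:
  1: x = 0.206, y = 0.617
  2: x = 0.443, y = 0.283
  3: x = 0.351, y = 0.100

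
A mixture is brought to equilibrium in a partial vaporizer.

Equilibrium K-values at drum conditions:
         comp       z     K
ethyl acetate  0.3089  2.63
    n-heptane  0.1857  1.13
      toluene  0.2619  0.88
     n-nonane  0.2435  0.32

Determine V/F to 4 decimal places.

Rachford–Rice: g(V/F) = Σ zᵢ(Kᵢ−1)/(1+V/F(Kᵢ−1)) = 0.
g(0) = ΣzᵢKᵢ − 1 = 0.3306 and g(1) = 1 − Σzᵢ/Kᵢ = -0.3403, so a root lies in (0, 1).
Newton–Raphson from V/F = 0.66:
  V/F = 0.6600: g = -0.06974, g' = -0.5682 → V/F = 0.5373
  V/F = 0.5373: g = -0.00349, g' = -0.5198 → V/F = 0.5305
Converged at V/F = 0.5305.

V/F = 0.5305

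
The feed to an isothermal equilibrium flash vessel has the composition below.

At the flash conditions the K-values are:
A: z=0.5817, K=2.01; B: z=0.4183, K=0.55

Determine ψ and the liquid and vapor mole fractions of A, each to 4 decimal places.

Rachford–Rice: g(ψ) = Σ zᵢ(Kᵢ−1)/(1+ψ(Kᵢ−1)) = 0.
Feasibility: ΣzᵢKᵢ = 1.3993, Σzᵢ/Kᵢ = 1.0499 — both > 1, two phases present.
Binary case is linear: z₁(K₁−1)(1+ψ(K₂−1)) + z₂(K₂−1)(1+ψ(K₁−1)) = 0
⇒ ψ = [z₁(K₁−1)+z₂(K₂−1)] / [−(K₁−1)(K₂−1)] = 0.39928/0.45450 = 0.8785
Compositions from xᵢ = zᵢ/(1+ψ(Kᵢ−1)), yᵢ = Kᵢxᵢ:
  A: x = 0.3082, y = 0.6195
  B: x = 0.6918, y = 0.3805

ψ = 0.8785, x_A = 0.3082, y_A = 0.6195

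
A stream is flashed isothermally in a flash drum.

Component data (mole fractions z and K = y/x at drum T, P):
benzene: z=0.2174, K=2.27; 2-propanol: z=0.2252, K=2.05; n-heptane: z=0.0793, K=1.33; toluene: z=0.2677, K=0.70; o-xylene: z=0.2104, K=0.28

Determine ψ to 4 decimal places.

Newton–Raphson from ψ = 0.43:
  ψ = 0.4300: g = 0.05278, g' = -0.5317 → ψ = 0.5293
  ψ = 0.5293: g = -0.00083, g' = -0.5530 → ψ = 0.5277
Converged at ψ = 0.5277.

ψ = 0.5277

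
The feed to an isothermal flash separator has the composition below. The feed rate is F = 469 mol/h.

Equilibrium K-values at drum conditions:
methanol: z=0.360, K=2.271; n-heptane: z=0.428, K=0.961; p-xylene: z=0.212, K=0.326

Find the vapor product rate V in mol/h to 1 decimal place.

Rachford–Rice: g(β) = Σ zᵢ(Kᵢ−1)/(1+β(Kᵢ−1)) = 0.
g(0) = ΣzᵢKᵢ − 1 = 0.298 and g(1) = 1 − Σzᵢ/Kᵢ = -0.254, so a root lies in (0, 1).
Newton–Raphson from β = 0.5:
  β = 0.500: g = 0.0472, g' = -0.437 → β = 0.608
  β = 0.608: g = -0.0011, g' = -0.462 → β = 0.606
Converged at β = 0.606.
Then V = β·F = 0.6056·469 = 284.0 mol/h and L = F − V = 185.0 mol/h.

V = 284.0 mol/h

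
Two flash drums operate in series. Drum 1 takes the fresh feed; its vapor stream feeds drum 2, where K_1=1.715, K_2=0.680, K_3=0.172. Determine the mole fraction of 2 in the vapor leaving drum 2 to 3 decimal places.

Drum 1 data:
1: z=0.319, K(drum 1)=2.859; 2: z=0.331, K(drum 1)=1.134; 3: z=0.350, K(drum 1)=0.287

Drum 1:
Newton iteration, ψ₁⁰ = 0.39:
  ψ₁ = 0.390: g = 0.0403, g' = -0.717 → ψ₁ = 0.446
Converged at ψ₁ = 0.446.
Drum-1 compositions:
  1: x = 0.174, y = 0.499
  2: x = 0.312, y = 0.354
  3: x = 0.513, y = 0.147
Drum-2 feed = drum-1 vapor: z₂ = (0.4985, 0.3542, 0.1473).
Drum 2:
Let ψ₂ = V/F and solve Σ zᵢ(Kᵢ−1)/(1+ψ₂(Kᵢ−1)) = 0.
Feasibility: ΣzᵢKᵢ = 1.121, Σzᵢ/Kᵢ = 1.668 — both > 1, two phases present.
Iterate (Newton) starting at ψ₂ = 0.46:
  ψ₂ = 0.460: g = -0.0617, g' = -0.458 → ψ₂ = 0.325
  ψ₂ = 0.325: g = -0.0042, g' = -0.402 → ψ₂ = 0.315
Converged at ψ₂ = 0.315.
  1: x = 0.407, y = 0.698
  2: x = 0.394, y = 0.268
  3: x = 0.199, y = 0.034

y_2 (drum 2) = 0.268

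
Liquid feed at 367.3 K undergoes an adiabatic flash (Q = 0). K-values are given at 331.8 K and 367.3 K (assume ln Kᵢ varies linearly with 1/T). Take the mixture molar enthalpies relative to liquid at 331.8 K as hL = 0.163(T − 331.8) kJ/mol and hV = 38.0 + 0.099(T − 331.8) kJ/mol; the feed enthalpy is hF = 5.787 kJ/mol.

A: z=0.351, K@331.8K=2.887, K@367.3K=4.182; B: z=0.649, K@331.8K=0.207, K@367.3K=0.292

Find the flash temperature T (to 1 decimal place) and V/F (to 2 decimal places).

Adiabatic flash: solve Rachford–Rice at each trial T, then check hF = ψ·hV(T) + (1−ψ)·hL(T).
  T = 331.8 K: K = (2.887, 0.207), RR gives ψ = 0.099, H_out = 3.750 kJ/mol
  T = 367.3 K: K = (4.182, 0.292), RR gives ψ = 0.292, H_out = 16.212 kJ/mol
  T = 349.6 K: K = (3.509, 0.248), RR gives ψ = 0.208, H_out = 10.576 kJ/mol
  T = 340.7 K: K = (3.191, 0.227), RR gives ψ = 0.158, H_out = 7.364 kJ/mol
  T = 336.2 K: K = (3.036, 0.217), RR gives ψ = 0.129, H_out = 5.597 kJ/mol
  T = 338.4 K: K = (3.111, 0.222), RR gives ψ = 0.144, H_out = 6.475 kJ/mol
Linear interpolation between T = 336.2 (H_out = 5.597) and T = 338.4 (H_out = 6.475) on hF = 5.787 gives T ≈ 336.7 K, at which ψ = 0.13.

T = 336.7 K, V/F = 0.13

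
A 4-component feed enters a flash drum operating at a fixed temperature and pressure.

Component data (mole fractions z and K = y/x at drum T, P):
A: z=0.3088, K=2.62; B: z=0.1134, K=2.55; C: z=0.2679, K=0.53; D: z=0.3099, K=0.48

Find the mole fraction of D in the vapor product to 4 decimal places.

y_D = 0.1994

Rachford–Rice: g(ψ) = Σ zᵢ(Kᵢ−1)/(1+ψ(Kᵢ−1)) = 0.
g(0) = ΣzᵢKᵢ − 1 = 0.3890 and g(1) = 1 − Σzᵢ/Kᵢ = -0.3134, so a root lies in (0, 1).
Newton iteration, ψ⁰ = 0.61:
  ψ = 0.6100: g = -0.07057, g' = -0.5730 → ψ = 0.4868
  ψ = 0.4868: g = 0.00081, g' = -0.5915 → ψ = 0.4882
Converged at ψ = 0.4882.
Compositions from xᵢ = zᵢ/(1+ψ(Kᵢ−1)), yᵢ = Kᵢxᵢ:
  A: x = 0.1724, y = 0.4518
  B: x = 0.0646, y = 0.1646
  C: x = 0.3477, y = 0.1843
  D: x = 0.4153, y = 0.1994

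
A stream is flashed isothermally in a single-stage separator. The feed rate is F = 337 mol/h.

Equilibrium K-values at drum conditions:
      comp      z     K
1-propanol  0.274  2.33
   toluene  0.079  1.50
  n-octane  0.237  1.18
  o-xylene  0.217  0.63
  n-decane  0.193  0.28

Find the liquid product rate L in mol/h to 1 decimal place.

Material balance + equilibrium reduce to Σ zᵢ(Kᵢ−1)/(1+V/F(Kᵢ−1)) = 0.
Feasibility: ΣzᵢKᵢ = 1.227, Σzᵢ/Kᵢ = 1.405 — both > 1, two phases present.
Newton iteration, V/F⁰ = 0.65:
  V/F = 0.650: g = -0.1035, g' = -0.562 → V/F = 0.466
  V/F = 0.466: g = -0.0097, g' = -0.474 → V/F = 0.445
Converged at V/F = 0.445.
Then V = V/F·F = 0.4453·337 = 150.1 mol/h and L = F − V = 186.9 mol/h.

L = 186.9 mol/h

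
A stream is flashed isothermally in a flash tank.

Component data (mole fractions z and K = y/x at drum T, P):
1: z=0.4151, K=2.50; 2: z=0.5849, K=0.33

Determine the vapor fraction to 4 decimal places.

ψ = 0.2296

Material balance + equilibrium reduce to Σ zᵢ(Kᵢ−1)/(1+ψ(Kᵢ−1)) = 0.
Check two-phase: ΣzᵢKᵢ = 1.2308 > 1 and Σzᵢ/Kᵢ = 1.9385 > 1, so g(0) = 0.2308 > 0 and g(1) = -0.9385 < 0.
Binary case is linear: z₁(K₁−1)(1+ψ(K₂−1)) + z₂(K₂−1)(1+ψ(K₁−1)) = 0
⇒ ψ = [z₁(K₁−1)+z₂(K₂−1)] / [−(K₁−1)(K₂−1)] = 0.23077/1.00500 = 0.2296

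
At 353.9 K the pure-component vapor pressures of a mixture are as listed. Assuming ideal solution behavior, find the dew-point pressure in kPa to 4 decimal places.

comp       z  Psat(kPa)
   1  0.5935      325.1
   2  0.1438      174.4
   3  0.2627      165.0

Pdew = 235.7237 kPa

At the dew point ψ → 1, so Σzᵢ/Kᵢ = 1 with Kᵢ = Pᵢˢᵃᵗ/P ⇒ 1/P = Σzᵢ/Pᵢˢᵃᵗ.
1/P = 0.5935/325.1 + 0.1438/174.4 + 0.2627/165.0 = 0.0042423 ⇒ P = 235.7237 kPa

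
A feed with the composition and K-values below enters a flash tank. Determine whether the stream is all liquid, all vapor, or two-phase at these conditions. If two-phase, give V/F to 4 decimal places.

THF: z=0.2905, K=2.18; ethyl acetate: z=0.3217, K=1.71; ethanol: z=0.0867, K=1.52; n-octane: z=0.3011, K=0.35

ΣzᵢKᵢ = 1.4206; Σzᵢ/Kᵢ = 1.2387.
Both exceed 1, so a two-phase solution exists.
Newton iteration, ψ⁰ = 0.38:
  ψ = 0.3800: g = 0.19428, g' = -0.5341 → ψ = 0.7437
  ψ = 0.7437: g = -0.01433, g' = -0.6731 → ψ = 0.7225
  ψ = 0.7225: g = -0.00021, g' = -0.6533 → ψ = 0.7221
Converged at ψ = 0.7221.

two-phase, V/F = 0.7221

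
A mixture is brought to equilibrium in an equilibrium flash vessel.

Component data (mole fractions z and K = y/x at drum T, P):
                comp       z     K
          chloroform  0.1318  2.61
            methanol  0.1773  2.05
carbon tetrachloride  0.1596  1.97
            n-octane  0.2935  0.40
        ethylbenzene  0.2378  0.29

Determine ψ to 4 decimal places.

ψ = 0.2652

Rachford–Rice: g(ψ) = Σ zᵢ(Kᵢ−1)/(1+ψ(Kᵢ−1)) = 0.
g(0) = ΣzᵢKᵢ − 1 = 0.2082 and g(1) = 1 − Σzᵢ/Kᵢ = -0.7718, so a root lies in (0, 1).
Newton iteration, ψ⁰ = 0.61:
  ψ = 0.6100: g = -0.25779, g' = -0.8547 → ψ = 0.3084
  ψ = 0.3084: g = -0.03067, g' = -0.7087 → ψ = 0.2651
  ψ = 0.2651: g = 0.00009, g' = -0.7138 → ψ = 0.2652
Converged at ψ = 0.2652.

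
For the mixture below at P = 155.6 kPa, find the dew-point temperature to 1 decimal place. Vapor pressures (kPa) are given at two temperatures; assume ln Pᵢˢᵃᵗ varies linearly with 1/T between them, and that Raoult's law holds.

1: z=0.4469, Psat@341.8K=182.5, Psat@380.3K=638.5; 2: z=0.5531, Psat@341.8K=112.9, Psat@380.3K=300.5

T = 346.2 K

Dew-point temperature: Σzᵢ·P/Pᵢˢᵃᵗ(T) = 1. Interpolate ln Pᵢˢᵃᵗ = aᵢ + bᵢ/T.
  T = 341.8 K: ΣzᵢP/Pᵢˢᵃᵗ = 1.1433
  T = 380.3 K: ΣzᵢP/Pᵢˢᵃᵗ = 0.3953
  T = 361.1 K: ΣzᵢP/Pᵢˢᵃᵗ = 0.6513
  T = 351.5 K: ΣzᵢP/Pᵢˢᵃᵗ = 0.8546
  T = 346.6 K: ΣzᵢP/Pᵢˢᵃᵗ = 0.9878
  T = 344.2 K: ΣzᵢP/Pᵢˢᵃᵗ = 1.0621
Interpolating between 344.2 K and 346.6 K gives T ≈ 346.2 K.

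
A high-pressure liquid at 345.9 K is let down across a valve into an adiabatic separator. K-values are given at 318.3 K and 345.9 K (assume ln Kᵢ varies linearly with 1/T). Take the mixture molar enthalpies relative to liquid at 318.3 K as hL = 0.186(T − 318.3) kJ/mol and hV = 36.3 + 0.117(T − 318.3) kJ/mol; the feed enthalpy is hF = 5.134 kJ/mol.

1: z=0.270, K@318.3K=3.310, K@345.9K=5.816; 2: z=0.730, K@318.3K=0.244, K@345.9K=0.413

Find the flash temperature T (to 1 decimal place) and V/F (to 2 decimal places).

T = 324.5 K, V/F = 0.11

Adiabatic flash: solve Rachford–Rice at each trial T, then check hF = ψ·hV(T) + (1−ψ)·hL(T).
  T = 318.3 K: K = (3.310, 0.244), RR gives ψ = 0.041, H_out = 1.493 kJ/mol
  T = 345.9 K: K = (5.816, 0.413), RR gives ψ = 0.308, H_out = 15.741 kJ/mol
  T = 332.1 K: K = (4.439, 0.321), RR gives ψ = 0.185, H_out = 9.119 kJ/mol
  T = 325.2 K: K = (3.845, 0.281), RR gives ψ = 0.119, H_out = 5.538 kJ/mol
  T = 321.8 K: K = (3.574, 0.262), RR gives ψ = 0.082, H_out = 3.621 kJ/mol
  T = 323.5 K: K = (3.708, 0.271), RR gives ψ = 0.101, H_out = 4.595 kJ/mol
Linear interpolation between T = 323.5 (H_out = 4.595) and T = 325.2 (H_out = 5.538) on hF = 5.134 gives T ≈ 324.5 K, at which ψ = 0.11.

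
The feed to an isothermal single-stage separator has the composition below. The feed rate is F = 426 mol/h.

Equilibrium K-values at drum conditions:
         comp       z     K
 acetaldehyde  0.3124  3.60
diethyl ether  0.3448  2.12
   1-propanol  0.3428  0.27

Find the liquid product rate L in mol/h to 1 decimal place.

L = 130.5 mol/h

Material balance + equilibrium reduce to Σ zᵢ(Kᵢ−1)/(1+V/F(Kᵢ−1)) = 0.
g(0) = ΣzᵢKᵢ − 1 = 0.9482 and g(1) = 1 − Σzᵢ/Kᵢ = -0.5190, so a root lies in (0, 1).
Iterate (Newton) starting at V/F = 0.5:
  V/F = 0.5000: g = 0.20661, g' = -1.0300 → V/F = 0.7006
  V/F = 0.7006: g = -0.00795, g' = -1.1664 → V/F = 0.6938
Converged at V/F = 0.6938.
Then V = V/F·F = 0.6938·426 = 295.5 mol/h and L = F − V = 130.5 mol/h.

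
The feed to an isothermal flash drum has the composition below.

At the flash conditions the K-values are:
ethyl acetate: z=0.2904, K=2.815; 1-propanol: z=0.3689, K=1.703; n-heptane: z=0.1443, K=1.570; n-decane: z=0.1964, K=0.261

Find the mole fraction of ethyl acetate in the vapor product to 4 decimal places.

y_ethyl acetate = 0.3142

Let β = V/F and solve Σ zᵢ(Kᵢ−1)/(1+β(Kᵢ−1)) = 0.
g(0) = ΣzᵢKᵢ − 1 = 0.7235 and g(1) = 1 − Σzᵢ/Kᵢ = -0.1642, so a root lies in (0, 1).
Iterate (Newton) starting at β = 0.5:
  β = 0.5000: g = 0.30202, g' = -0.6609 → β = 0.9570
  β = 0.9570: g = -0.09483, g' = -1.4635 → β = 0.8922
  β = 0.8922: g = -0.01087, g' = -1.1529 → β = 0.8827
  β = 0.8827: g = -0.00016, g' = -1.1188 → β = 0.8826
Converged at β = 0.8826.
Compositions from xᵢ = zᵢ/(1+β(Kᵢ−1)), yᵢ = Kᵢxᵢ:
  ethyl acetate: x = 0.1116, y = 0.3142
  1-propanol: x = 0.2277, y = 0.3877
  n-heptane: x = 0.0960, y = 0.1507
  n-decane: x = 0.5647, y = 0.1474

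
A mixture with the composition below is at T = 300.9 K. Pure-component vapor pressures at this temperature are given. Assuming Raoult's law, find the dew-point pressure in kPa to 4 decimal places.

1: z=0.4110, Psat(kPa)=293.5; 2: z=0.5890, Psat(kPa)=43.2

At the dew point ψ → 1, so Σzᵢ/Kᵢ = 1 with Kᵢ = Pᵢˢᵃᵗ/P ⇒ 1/P = Σzᵢ/Pᵢˢᵃᵗ.
1/P = 0.4110/293.5 + 0.5890/43.2 = 0.0150346 ⇒ P = 66.5132 kPa

Pdew = 66.5132 kPa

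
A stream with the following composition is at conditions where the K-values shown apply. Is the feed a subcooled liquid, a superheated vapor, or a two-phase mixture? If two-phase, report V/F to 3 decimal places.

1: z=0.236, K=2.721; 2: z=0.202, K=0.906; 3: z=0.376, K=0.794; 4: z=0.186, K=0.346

two-phase, V/F = 0.333

ΣzᵢKᵢ = 1.188; Σzᵢ/Kᵢ = 1.321.
Both exceed 1, so a two-phase solution exists.
Rachford–Rice: g(ψ) = Σ zᵢ(Kᵢ−1)/(1+ψ(Kᵢ−1)) = 0.
Newton iteration, ψ⁰ = 0.5:
  ψ = 0.500: g = -0.0687, g' = -0.399 → ψ = 0.328
  ψ = 0.328: g = 0.0021, g' = -0.435 → ψ = 0.333
Converged at ψ = 0.333.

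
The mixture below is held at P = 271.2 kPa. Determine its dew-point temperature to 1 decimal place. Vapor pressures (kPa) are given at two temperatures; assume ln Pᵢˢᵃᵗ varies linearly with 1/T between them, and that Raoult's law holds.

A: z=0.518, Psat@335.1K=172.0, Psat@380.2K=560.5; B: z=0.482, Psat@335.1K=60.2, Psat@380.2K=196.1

Dew-point temperature: Σzᵢ·P/Pᵢˢᵃᵗ(T) = 1. Interpolate ln Pᵢˢᵃᵗ = aᵢ + bᵢ/T.
  T = 335.1 K: ΣzᵢP/Pᵢˢᵃᵗ = 2.9882
  T = 380.2 K: ΣzᵢP/Pᵢˢᵃᵗ = 0.9172
  T = 357.6 K: ΣzᵢP/Pᵢˢᵃᵗ = 1.5971
  T = 368.9 K: ΣzᵢP/Pᵢˢᵃᵗ = 1.2001
  T = 374.5 K: ΣzᵢP/Pᵢˢᵃᵗ = 1.0483
  T = 377.4 K: ΣzᵢP/Pᵢˢᵃᵗ = 0.9789
Interpolating between 374.5 K and 377.4 K gives T ≈ 376.5 K.

T = 376.5 K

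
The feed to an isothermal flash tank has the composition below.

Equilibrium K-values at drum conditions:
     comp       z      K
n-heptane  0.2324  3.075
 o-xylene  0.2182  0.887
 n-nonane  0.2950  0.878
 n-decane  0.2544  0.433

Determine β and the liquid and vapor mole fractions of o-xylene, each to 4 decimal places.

β = 0.4305, x_o-xylene = 0.2294, y_o-xylene = 0.2034

Material balance + equilibrium reduce to Σ zᵢ(Kᵢ−1)/(1+β(Kᵢ−1)) = 0.
Feasibility: ΣzᵢKᵢ = 1.2773, Σzᵢ/Kᵢ = 1.2451 — both > 1, two phases present.
Iterate (Newton) starting at β = 0.5:
  β = 0.5000: g = -0.02910, g' = -0.4085 → β = 0.4288
  β = 0.4288: g = 0.00073, g' = -0.4310 → β = 0.4305
Converged at β = 0.4305.
Compositions from xᵢ = zᵢ/(1+β(Kᵢ−1)), yᵢ = Kᵢxᵢ:
  n-heptane: x = 0.1228, y = 0.3775
  o-xylene: x = 0.2294, y = 0.2034
  n-nonane: x = 0.3114, y = 0.2734
  n-decane: x = 0.3365, y = 0.1457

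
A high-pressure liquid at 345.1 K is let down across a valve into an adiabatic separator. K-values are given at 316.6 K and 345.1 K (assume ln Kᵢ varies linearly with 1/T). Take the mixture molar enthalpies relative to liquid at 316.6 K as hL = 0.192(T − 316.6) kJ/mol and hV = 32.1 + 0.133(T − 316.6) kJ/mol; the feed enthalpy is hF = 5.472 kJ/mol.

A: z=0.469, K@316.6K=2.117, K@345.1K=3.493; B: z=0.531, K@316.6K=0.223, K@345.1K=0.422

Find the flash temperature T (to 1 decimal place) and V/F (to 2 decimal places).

T = 318.2 K, V/F = 0.16

Adiabatic flash: solve Rachford–Rice at each trial T, then check hF = ψ·hV(T) + (1−ψ)·hL(T).
  T = 316.6 K: K = (2.117, 0.223), RR gives ψ = 0.128, H_out = 4.116 kJ/mol
  T = 345.1 K: K = (3.493, 0.422), RR gives ψ = 0.598, H_out = 23.675 kJ/mol
  T = 330.9 K: K = (2.751, 0.311), RR gives ψ = 0.378, H_out = 14.555 kJ/mol
  T = 323.8 K: K = (2.423, 0.265), RR gives ψ = 0.265, H_out = 9.765 kJ/mol
  T = 320.2 K: K = (2.266, 0.243), RR gives ψ = 0.200, H_out = 7.082 kJ/mol
  T = 318.4 K: K = (2.191, 0.233), RR gives ψ = 0.166, H_out = 5.641 kJ/mol
Linear interpolation between T = 316.6 (H_out = 4.116) and T = 318.4 (H_out = 5.641) on hF = 5.472 gives T ≈ 318.2 K, at which ψ = 0.16.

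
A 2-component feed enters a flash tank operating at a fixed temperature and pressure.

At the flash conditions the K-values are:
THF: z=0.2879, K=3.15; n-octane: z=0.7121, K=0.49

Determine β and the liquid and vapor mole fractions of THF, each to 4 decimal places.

β = 0.2333, x_THF = 0.1917, y_THF = 0.6039

Let β = V/F and solve Σ zᵢ(Kᵢ−1)/(1+β(Kᵢ−1)) = 0.
g(0) = ΣzᵢKᵢ − 1 = 0.2558 and g(1) = 1 − Σzᵢ/Kᵢ = -0.5447, so a root lies in (0, 1).
Binary case is linear: z₁(K₁−1)(1+β(K₂−1)) + z₂(K₂−1)(1+β(K₁−1)) = 0
⇒ β = [z₁(K₁−1)+z₂(K₂−1)] / [−(K₁−1)(K₂−1)] = 0.25581/1.09650 = 0.2333
Compositions from xᵢ = zᵢ/(1+β(Kᵢ−1)), yᵢ = Kᵢxᵢ:
  THF: x = 0.1917, y = 0.6039
  n-octane: x = 0.8083, y = 0.3961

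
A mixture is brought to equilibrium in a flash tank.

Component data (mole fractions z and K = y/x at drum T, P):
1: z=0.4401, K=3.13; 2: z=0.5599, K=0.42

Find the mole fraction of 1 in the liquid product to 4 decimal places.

Binary case is linear: z₁(K₁−1)(1+ψ(K₂−1)) + z₂(K₂−1)(1+ψ(K₁−1)) = 0
⇒ ψ = [z₁(K₁−1)+z₂(K₂−1)] / [−(K₁−1)(K₂−1)] = 0.61267/1.23540 = 0.4959
Compositions from xᵢ = zᵢ/(1+ψ(Kᵢ−1)), yᵢ = Kᵢxᵢ:
  1: x = 0.2140, y = 0.6699
  2: x = 0.7860, y = 0.3301

x_1 = 0.2140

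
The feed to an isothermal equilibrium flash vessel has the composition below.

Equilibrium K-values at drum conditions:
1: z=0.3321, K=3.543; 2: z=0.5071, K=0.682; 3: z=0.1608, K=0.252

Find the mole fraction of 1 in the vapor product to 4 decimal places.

y_1 = 0.5279

Rachford–Rice: g(V/F) = Σ zᵢ(Kᵢ−1)/(1+V/F(Kᵢ−1)) = 0.
g(0) = ΣzᵢKᵢ − 1 = 0.5630 and g(1) = 1 − Σzᵢ/Kᵢ = -0.4754, so a root lies in (0, 1).
Iterate (Newton) starting at V/F = 0.53:
  V/F = 0.5300: g = -0.03351, g' = -0.7108 → V/F = 0.4828
  V/F = 0.4828: g = 0.00028, g' = -0.7247 → V/F = 0.4832
Converged at V/F = 0.4832.
Compositions from xᵢ = zᵢ/(1+V/F(Kᵢ−1)), yᵢ = Kᵢxᵢ:
  1: x = 0.1490, y = 0.5279
  2: x = 0.5992, y = 0.4086
  3: x = 0.2518, y = 0.0635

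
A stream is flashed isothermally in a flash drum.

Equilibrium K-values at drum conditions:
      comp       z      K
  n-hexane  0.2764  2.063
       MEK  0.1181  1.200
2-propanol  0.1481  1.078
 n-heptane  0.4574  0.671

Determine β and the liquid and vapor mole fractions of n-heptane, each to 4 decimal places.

Newton–Raphson from β = 0.5:
  β = 0.5000: g = 0.04432, g' = -0.2088 → β = 0.7123
  β = 0.7123: g = 0.00229, g' = -0.1900 → β = 0.7243
Converged at β = 0.7243.
Compositions from xᵢ = zᵢ/(1+β(Kᵢ−1)), yᵢ = Kᵢxᵢ:
  n-hexane: x = 0.1562, y = 0.3222
  MEK: x = 0.1032, y = 0.1238
  2-propanol: x = 0.1402, y = 0.1511
  n-heptane: x = 0.6005, y = 0.4029

β = 0.7243, x_n-heptane = 0.6005, y_n-heptane = 0.4029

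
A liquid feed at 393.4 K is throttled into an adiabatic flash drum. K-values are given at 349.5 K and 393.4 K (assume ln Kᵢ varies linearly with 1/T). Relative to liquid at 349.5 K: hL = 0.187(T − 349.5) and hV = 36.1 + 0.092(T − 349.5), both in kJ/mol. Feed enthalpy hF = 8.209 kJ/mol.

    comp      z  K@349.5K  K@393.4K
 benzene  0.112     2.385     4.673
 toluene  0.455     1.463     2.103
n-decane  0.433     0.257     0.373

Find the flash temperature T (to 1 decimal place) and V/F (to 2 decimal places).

T = 356.0 K, V/F = 0.20

Adiabatic flash: solve Rachford–Rice at each trial T, then check hF = ψ·hV(T) + (1−ψ)·hL(T).
  T = 349.5 K: K = (2.385, 1.463, 0.257), RR gives ψ = 0.081, H_out = 2.938 kJ/mol
  T = 393.4 K: K = (4.673, 2.103, 0.373), RR gives ψ = 0.594, H_out = 27.171 kJ/mol
  T = 371.4 K: K = (3.403, 1.772, 0.313), RR gives ψ = 0.394, H_out = 17.484 kJ/mol
  T = 360.4 K: K = (2.862, 1.614, 0.284), RR gives ψ = 0.261, H_out = 11.196 kJ/mol
  T = 354.9 K: K = (2.614, 1.537, 0.270), RR gives ψ = 0.179, H_out = 7.372 kJ/mol
  T = 357.6 K: K = (2.734, 1.575, 0.277), RR gives ψ = 0.221, H_out = 9.322 kJ/mol
  T = 356.2 K: K = (2.671, 1.555, 0.274), RR gives ψ = 0.200, H_out = 8.330 kJ/mol
Linear interpolation between T = 354.9 (H_out = 7.372) and T = 356.2 (H_out = 8.330) on hF = 8.209 gives T ≈ 356.0 K, at which ψ = 0.20.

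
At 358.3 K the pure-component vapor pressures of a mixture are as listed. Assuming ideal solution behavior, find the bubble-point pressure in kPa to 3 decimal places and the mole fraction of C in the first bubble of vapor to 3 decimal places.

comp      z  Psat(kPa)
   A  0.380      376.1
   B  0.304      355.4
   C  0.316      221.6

At the bubble point ψ → 0, so ΣzᵢKᵢ = 1 with Kᵢ = Pᵢˢᵃᵗ/P ⇒ P = ΣzᵢPᵢˢᵃᵗ.
P = 0.380·376.1 + 0.304·355.4 + 0.316·221.6 = 320.985 kPa
yᵢ = zᵢPᵢˢᵃᵗ/P ⇒ y_C = 0.316·221.6/320.985 = 0.218

Pbub = 320.985 kPa, y_C = 0.218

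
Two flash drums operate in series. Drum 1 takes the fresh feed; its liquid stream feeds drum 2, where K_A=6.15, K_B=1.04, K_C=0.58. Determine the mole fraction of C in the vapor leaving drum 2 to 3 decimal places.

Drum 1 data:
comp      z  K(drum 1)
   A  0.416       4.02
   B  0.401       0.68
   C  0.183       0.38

y_C (drum 2) = 0.261

Drum 1:
Material balance + equilibrium reduce to Σ zᵢ(Kᵢ−1)/(1+ψ₁(Kᵢ−1)) = 0.
Feasibility: ΣzᵢKᵢ = 2.015, Σzᵢ/Kᵢ = 1.175 — both > 1, two phases present.
Iterate (Newton) starting at ψ₁ = 0.62:
  ψ₁ = 0.620: g = 0.0930, g' = -0.709 → ψ₁ = 0.751
  ψ₁ = 0.751: g = 0.0031, g' = -0.673 → ψ₁ = 0.756
Converged at ψ₁ = 0.756.
Drum-1 compositions:
  A: x = 0.127, y = 0.509
  B: x = 0.529, y = 0.360
  C: x = 0.344, y = 0.131
Drum-2 feed = drum-1 liquid: z₂ = (0.1267, 0.5289, 0.3444).
Drum 2:
Rachford–Rice: g(ψ₂) = Σ zᵢ(Kᵢ−1)/(1+ψ₂(Kᵢ−1)) = 0.
Feasibility: ΣzᵢKᵢ = 1.529, Σzᵢ/Kᵢ = 1.123 — both > 1, two phases present.
Newton iteration, ψ₂⁰ = 0.5:
  ψ₂ = 0.500: g = 0.0202, g' = -0.361 → ψ₂ = 0.556
  ψ₂ = 0.556: g = 0.0009, g' = -0.329 → ψ₂ = 0.559
Converged at ψ₂ = 0.559.
  A: x = 0.033, y = 0.201
  B: x = 0.517, y = 0.538
  C: x = 0.450, y = 0.261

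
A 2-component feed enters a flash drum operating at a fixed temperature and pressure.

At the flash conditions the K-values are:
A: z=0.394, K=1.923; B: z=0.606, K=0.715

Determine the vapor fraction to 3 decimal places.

Binary case is linear: z₁(K₁−1)(1+ψ(K₂−1)) + z₂(K₂−1)(1+ψ(K₁−1)) = 0
⇒ ψ = [z₁(K₁−1)+z₂(K₂−1)] / [−(K₁−1)(K₂−1)] = 0.1910/0.2631 = 0.726

ψ = 0.726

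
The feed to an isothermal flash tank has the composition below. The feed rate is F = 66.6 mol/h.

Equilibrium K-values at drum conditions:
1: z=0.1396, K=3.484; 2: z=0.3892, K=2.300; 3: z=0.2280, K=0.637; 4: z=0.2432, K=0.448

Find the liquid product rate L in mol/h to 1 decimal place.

Material balance + equilibrium reduce to Σ zᵢ(Kᵢ−1)/(1+V/F(Kᵢ−1)) = 0.
Feasibility: ΣzᵢKᵢ = 1.6357, Σzᵢ/Kᵢ = 1.1101 — both > 1, two phases present.
Iterate (Newton) starting at V/F = 0.4:
  V/F = 0.4000: g = 0.23770, g' = -0.6646 → V/F = 0.7577
  V/F = 0.7577: g = 0.03030, g' = -0.5468 → V/F = 0.8131
  V/F = 0.8131: g = -0.00018, g' = -0.5543 → V/F = 0.8128
Converged at V/F = 0.8128.
Then V = V/F·F = 0.8128·66.6 = 54.1 mol/h and L = F − V = 12.5 mol/h.

L = 12.5 mol/h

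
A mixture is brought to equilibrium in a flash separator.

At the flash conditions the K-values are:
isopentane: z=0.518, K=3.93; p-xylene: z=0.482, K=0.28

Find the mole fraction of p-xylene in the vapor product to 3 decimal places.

y_p-xylene = 0.225

Binary case is linear: z₁(K₁−1)(1+V/F(K₂−1)) + z₂(K₂−1)(1+V/F(K₁−1)) = 0
⇒ V/F = [z₁(K₁−1)+z₂(K₂−1)] / [−(K₁−1)(K₂−1)] = 1.1707/2.1096 = 0.555
Compositions from xᵢ = zᵢ/(1+V/F(Kᵢ−1)), yᵢ = Kᵢxᵢ:
  isopentane: x = 0.197, y = 0.775
  p-xylene: x = 0.803, y = 0.225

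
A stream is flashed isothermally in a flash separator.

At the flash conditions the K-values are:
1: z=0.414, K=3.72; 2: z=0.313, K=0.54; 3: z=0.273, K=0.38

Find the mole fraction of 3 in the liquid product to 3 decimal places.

x_3 = 0.415

Material balance + equilibrium reduce to Σ zᵢ(Kᵢ−1)/(1+ψ(Kᵢ−1)) = 0.
Feasibility: ΣzᵢKᵢ = 1.813, Σzᵢ/Kᵢ = 1.409 — both > 1, two phases present.
Newton iteration, ψ⁰ = 0.38:
  ψ = 0.380: g = 0.1578, g' = -1.018 → ψ = 0.535
  ψ = 0.535: g = 0.0143, g' = -0.860 → ψ = 0.552
Converged at ψ = 0.552.
Compositions from xᵢ = zᵢ/(1+ψ(Kᵢ−1)), yᵢ = Kᵢxᵢ:
  1: x = 0.166, y = 0.616
  2: x = 0.419, y = 0.227
  3: x = 0.415, y = 0.158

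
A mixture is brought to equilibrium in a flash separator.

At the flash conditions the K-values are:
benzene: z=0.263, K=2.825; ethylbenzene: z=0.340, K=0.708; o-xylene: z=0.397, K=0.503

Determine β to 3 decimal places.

Rachford–Rice: g(β) = Σ zᵢ(Kᵢ−1)/(1+β(Kᵢ−1)) = 0.
Feasibility: ΣzᵢKᵢ = 1.183, Σzᵢ/Kᵢ = 1.363 — both > 1, two phases present.
Newton iteration, β⁰ = 0.5:
  β = 0.500: g = -0.1278, g' = -0.453 → β = 0.218
  β = 0.218: g = 0.0162, g' = -0.605 → β = 0.245
Converged at β = 0.245.

β = 0.245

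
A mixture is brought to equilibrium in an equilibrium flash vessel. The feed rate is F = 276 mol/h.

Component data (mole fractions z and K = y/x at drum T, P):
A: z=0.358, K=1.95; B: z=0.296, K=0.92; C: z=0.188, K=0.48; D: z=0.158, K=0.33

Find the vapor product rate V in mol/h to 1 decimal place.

V = 77.1 mol/h

Rachford–Rice: g(V/F) = Σ zᵢ(Kᵢ−1)/(1+V/F(Kᵢ−1)) = 0.
g(0) = ΣzᵢKᵢ − 1 = 0.113 and g(1) = 1 − Σzᵢ/Kᵢ = -0.376, so a root lies in (0, 1).
Newton iteration, V/F⁰ = 0.45:
  V/F = 0.450: g = -0.0655, g' = -0.393 → V/F = 0.283
  V/F = 0.283: g = -0.0015, g' = -0.381 → V/F = 0.279
Converged at V/F = 0.279.
Then V = V/F·F = 0.2792·276 = 77.1 mol/h and L = F − V = 198.9 mol/h.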